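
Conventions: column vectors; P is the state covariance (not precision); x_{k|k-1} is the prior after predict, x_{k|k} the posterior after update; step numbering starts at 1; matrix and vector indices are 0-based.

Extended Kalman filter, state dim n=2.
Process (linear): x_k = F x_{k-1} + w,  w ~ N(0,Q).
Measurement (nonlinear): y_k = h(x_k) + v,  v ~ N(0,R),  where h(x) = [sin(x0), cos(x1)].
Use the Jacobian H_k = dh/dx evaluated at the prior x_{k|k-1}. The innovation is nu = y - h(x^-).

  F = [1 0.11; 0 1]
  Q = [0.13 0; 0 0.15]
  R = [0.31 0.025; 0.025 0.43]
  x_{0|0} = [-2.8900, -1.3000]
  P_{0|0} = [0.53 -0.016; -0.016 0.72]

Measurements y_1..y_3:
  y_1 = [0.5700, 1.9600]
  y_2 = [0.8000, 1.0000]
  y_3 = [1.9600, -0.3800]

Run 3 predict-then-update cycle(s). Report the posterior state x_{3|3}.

step 1: x^-=[-3.0330, -1.3000]  P^-=[0.6652 0.0632; 0.0632 0.8700]  H_jac=[-0.9941 0.0000; 0.0000 0.9636]  S=[0.9674 -0.0355; -0.0355 1.2377]  K=[-0.6825 0.0296; -0.0401 0.6761]  nu=[0.6784, 1.6925]  x^+=[-3.4459, -0.1829]  P^+=[0.2121 -0.0045; -0.0045 0.3007]
step 2: x^-=[-3.4660, -0.1829]  P^-=[0.3447 0.0286; 0.0286 0.4507]  H_jac=[-0.9478 0.0000; 0.0000 0.1819]  S=[0.6197 0.0201; 0.0201 0.4449]  K=[-0.5284 0.0355; -0.0498 0.1865]  nu=[0.4813, 0.0167]  x^+=[-3.7197, -0.2037]  P^+=[0.1719 0.0114; 0.0114 0.4341]
step 3: x^-=[-3.7421, -0.2037]  P^-=[0.3096 0.0591; 0.0591 0.5841]  H_jac=[-0.8250 0.0000; 0.0000 0.2023]  S=[0.5208 0.0151; 0.0151 0.4539]  K=[-0.4918 0.0427; -0.1013 0.2637]  nu=[1.3949, -1.3593]  x^+=[-4.4862, -0.7034]  P^+=[0.1835 0.0301; 0.0301 0.5480]

x_post = [-4.4862, -0.7034]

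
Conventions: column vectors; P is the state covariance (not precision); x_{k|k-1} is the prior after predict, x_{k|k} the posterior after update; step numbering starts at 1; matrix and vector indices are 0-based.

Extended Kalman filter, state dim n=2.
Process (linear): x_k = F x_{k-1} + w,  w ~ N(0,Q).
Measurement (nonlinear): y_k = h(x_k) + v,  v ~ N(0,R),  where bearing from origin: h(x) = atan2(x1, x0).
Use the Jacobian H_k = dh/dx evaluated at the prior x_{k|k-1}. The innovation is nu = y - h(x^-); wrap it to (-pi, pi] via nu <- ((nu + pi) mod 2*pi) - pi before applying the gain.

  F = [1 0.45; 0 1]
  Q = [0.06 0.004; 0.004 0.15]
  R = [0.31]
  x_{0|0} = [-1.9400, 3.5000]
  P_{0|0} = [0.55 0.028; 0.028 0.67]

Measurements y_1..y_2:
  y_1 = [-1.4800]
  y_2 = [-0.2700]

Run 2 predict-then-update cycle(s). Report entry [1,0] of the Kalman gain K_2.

K[1,0] = -0.6709

step 1: x^-=[-0.3650, 3.5000]  P^-=[0.7709 0.3335; 0.3335 0.8200]  H_jac=[-0.2826 -0.0295]  S=[0.3779]  K=[-0.6026; -0.3134]  nu=[3.1285]  x^+=[-2.2504, 2.5194]  P^+=[0.6336 0.2621; 0.2621 0.7829]
step 2: x^-=[-1.1166, 2.5194]  P^-=[1.0881 0.6184; 0.6184 0.9329]  H_jac=[-0.3317 -0.1470]  S=[0.5103]  K=[-0.8856; -0.6709]  nu=[-2.2580]  x^+=[0.8832, 4.0343]  P^+=[0.6879 0.3152; 0.3152 0.7032]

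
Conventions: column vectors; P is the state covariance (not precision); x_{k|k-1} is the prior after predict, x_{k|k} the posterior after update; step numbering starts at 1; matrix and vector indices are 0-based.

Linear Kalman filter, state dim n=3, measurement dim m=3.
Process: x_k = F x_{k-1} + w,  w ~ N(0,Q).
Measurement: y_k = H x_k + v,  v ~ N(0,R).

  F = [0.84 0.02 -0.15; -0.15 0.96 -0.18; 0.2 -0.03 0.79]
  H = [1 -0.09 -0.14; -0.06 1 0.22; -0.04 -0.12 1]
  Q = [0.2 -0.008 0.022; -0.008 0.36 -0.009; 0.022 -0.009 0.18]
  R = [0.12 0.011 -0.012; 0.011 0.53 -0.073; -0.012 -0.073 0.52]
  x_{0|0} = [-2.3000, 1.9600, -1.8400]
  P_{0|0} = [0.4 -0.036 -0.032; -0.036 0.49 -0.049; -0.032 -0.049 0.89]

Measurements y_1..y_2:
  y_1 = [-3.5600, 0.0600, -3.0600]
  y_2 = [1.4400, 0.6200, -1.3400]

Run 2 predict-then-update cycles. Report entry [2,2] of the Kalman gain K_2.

K[2,2] = 0.4243

step 1: x^-=[-1.6168, 2.5578, -1.9724]  P^-=[0.5096 -0.0425 -0.0371; -0.0425 0.8750 -0.2012; -0.0371 -0.2012 0.7445]  S=[0.6643 -0.1403 -0.1448; -0.1403 1.3604 -0.2049; -0.1448 -0.2049 1.3288]  K=[0.7986 0.0305 0.0523; -0.0478 0.5859 -0.1440; -0.0462 0.0572 0.5834]  nu=[-1.9891, -2.1609, -0.8453]  x^+=[-3.3155, 1.5085, -2.4973]  P^+=[0.1006 0.0223 0.0221; 0.0223 0.3385 -0.0756; 0.0221 -0.0756 0.2916]
step 2: x^-=[-2.3803, 2.3950, -2.6812]  P^-=[0.2733 0.0199 0.0162; 0.0199 0.7045 -0.1200; 0.0162 -0.1200 0.3766]  S=[0.3953 -0.0375 -0.0453; -0.0375 1.1981 -0.1926; -0.0453 -0.1926 0.9349]  K=[0.6895 0.0345 0.0436; -0.0280 0.5467 -0.1083; -0.0131 0.0360 0.4243]  nu=[3.6605, -1.3280, 1.5334]  x^+=[0.1646, 1.4002, -2.1264]  P^+=[0.0873 0.0239 0.0182; 0.0239 0.3115 -0.0576; 0.0182 -0.0576 0.2120]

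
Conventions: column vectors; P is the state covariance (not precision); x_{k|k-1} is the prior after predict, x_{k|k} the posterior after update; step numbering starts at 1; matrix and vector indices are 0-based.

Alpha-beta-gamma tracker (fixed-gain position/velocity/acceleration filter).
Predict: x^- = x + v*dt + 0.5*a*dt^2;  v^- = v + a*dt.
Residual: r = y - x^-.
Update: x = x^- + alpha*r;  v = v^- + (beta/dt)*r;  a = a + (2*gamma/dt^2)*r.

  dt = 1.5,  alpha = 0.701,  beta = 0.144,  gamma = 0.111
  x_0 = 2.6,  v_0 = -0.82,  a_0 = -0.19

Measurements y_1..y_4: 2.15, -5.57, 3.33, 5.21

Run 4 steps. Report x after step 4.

x_post = 3.0748

step 1: x_pred=1.1562  r=0.9937  x^+=1.8529  v^+=-1.0096  a^+=-0.0920
step 2: x_pred=0.2350  r=-5.8050  x^+=-3.8343  v^+=-1.7048  a^+=-0.6647
step 3: x_pred=-7.1393  r=10.4693  x^+=0.1997  v^+=-1.6968  a^+=0.3683
step 4: x_pred=-1.9313  r=7.1413  x^+=3.0748  v^+=-0.4589  a^+=1.0729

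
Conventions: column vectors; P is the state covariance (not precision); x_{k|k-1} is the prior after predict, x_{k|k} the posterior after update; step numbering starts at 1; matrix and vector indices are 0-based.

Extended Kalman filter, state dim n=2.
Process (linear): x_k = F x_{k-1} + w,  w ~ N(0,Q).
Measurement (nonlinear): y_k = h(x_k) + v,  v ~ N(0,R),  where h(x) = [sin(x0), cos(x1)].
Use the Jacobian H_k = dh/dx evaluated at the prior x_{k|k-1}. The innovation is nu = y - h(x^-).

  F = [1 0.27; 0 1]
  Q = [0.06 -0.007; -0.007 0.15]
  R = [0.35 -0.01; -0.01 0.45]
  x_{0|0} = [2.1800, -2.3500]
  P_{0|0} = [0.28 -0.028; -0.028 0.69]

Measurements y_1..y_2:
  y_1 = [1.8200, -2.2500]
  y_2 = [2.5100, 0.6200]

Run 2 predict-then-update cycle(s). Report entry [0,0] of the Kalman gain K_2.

step 1: x^-=[1.5455, -2.3500]  P^-=[0.3752 0.1513; 0.1513 0.8400]  H_jac=[0.0253 0.0000; 0.0000 0.7115]  S=[0.3502 -0.0073; -0.0073 0.8752]  K=[0.0297 0.1232; 0.0251 0.6831]  nu=[0.8203, -1.5473]  x^+=[1.3791, -3.3863]  P^+=[0.3616 0.0775; 0.0775 0.4317]
step 2: x^-=[0.4648, -3.3863]  P^-=[0.4950 0.1871; 0.1871 0.5817]  H_jac=[0.8939 0.0000; 0.0000 -0.2423]  S=[0.7455 -0.0505; -0.0505 0.4841]  K=[0.5913 -0.0319; 0.2061 -0.2696]  nu=[2.0617, 1.5902]  x^+=[1.6332, -3.3901]  P^+=[0.2319 0.0837; 0.0837 0.5092]

K[0,0] = 0.5913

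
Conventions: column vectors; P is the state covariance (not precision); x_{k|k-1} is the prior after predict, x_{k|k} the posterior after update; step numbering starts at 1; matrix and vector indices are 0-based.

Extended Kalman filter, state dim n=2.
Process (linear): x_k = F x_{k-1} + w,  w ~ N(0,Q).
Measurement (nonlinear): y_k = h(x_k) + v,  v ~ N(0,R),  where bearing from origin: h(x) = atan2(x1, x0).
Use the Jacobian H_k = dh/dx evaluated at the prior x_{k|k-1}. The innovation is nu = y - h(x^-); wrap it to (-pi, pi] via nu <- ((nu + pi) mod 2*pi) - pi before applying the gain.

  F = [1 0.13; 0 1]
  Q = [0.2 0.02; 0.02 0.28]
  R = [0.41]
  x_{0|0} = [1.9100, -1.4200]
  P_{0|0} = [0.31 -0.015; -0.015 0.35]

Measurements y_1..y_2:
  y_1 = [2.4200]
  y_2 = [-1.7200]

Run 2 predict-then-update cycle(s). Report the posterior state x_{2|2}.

x_post = [2.5540, -1.0581]

step 1: x^-=[1.7254, -1.4200]  P^-=[0.5120 0.0505; 0.0505 0.6300]  H_jac=[0.2844 0.3455]  S=[0.5365]  K=[0.3039; 0.4325]  nu=[3.1086]  x^+=[2.6701, -0.0756]  P^+=[0.4625 -0.0200; -0.0200 0.5296]
step 2: x^-=[2.6603, -0.0756]  P^-=[0.6662 0.0688; 0.0688 0.8096]  H_jac=[0.0107 0.3756]  S=[0.5248]  K=[0.0628; 0.5808]  nu=[-1.6916]  x^+=[2.5540, -1.0581]  P^+=[0.6641 0.0497; 0.0497 0.6326]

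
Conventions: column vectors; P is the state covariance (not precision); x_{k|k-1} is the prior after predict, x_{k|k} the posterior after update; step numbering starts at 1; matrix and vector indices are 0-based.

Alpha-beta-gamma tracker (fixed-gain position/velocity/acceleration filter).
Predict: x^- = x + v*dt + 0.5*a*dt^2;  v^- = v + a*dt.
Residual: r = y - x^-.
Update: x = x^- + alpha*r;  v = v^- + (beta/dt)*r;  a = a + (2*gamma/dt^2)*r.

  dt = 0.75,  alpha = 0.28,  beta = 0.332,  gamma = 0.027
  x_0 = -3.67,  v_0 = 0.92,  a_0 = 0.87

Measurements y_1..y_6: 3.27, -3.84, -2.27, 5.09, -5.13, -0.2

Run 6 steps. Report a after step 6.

step 1: x_pred=-2.7353  r=6.0053  x^+=-1.0538  v^+=4.2309  a^+=1.4465
step 2: x_pred=2.5261  r=-6.3661  x^+=0.7436  v^+=2.4977  a^+=0.8354
step 3: x_pred=2.8518  r=-5.1218  x^+=1.4177  v^+=0.8569  a^+=0.3437
step 4: x_pred=2.1570  r=2.9330  x^+=2.9783  v^+=2.4130  a^+=0.6252
step 5: x_pred=4.9639  r=-10.0939  x^+=2.1376  v^+=-1.5863  a^+=-0.3438
step 6: x_pred=0.8512  r=-1.0512  x^+=0.5568  v^+=-2.3095  a^+=-0.4447

a_post = -0.4447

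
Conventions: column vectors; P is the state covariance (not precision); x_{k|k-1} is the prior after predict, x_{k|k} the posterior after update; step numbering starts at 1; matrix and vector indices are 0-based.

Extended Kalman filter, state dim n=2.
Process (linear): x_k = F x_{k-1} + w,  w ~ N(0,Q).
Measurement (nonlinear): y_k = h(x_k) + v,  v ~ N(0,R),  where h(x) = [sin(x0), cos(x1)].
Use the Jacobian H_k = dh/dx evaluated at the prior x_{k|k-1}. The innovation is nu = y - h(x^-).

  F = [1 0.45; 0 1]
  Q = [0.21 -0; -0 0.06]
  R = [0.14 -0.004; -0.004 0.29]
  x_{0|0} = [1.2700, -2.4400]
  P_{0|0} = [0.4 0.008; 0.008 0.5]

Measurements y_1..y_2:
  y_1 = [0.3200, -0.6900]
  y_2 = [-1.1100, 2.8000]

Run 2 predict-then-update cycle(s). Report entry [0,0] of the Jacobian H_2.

H_jac[0,0] = 0.7213

step 1: x^-=[0.1720, -2.4400]  P^-=[0.7185 0.2330; 0.2330 0.5600]  H_jac=[0.9852 0.0000; 0.0000 0.6454]  S=[0.8374 0.1442; 0.1442 0.5233]  K=[0.8354 0.0572; 0.1630 0.6458]  nu=[0.1488, 0.0738]  x^+=[0.3006, -2.3681]  P^+=[0.1185 0.0205; 0.0205 0.2892]
step 2: x^-=[-0.7651, -2.3681]  P^-=[0.4055 0.1507; 0.1507 0.3492]  H_jac=[0.7213 0.0000; 0.0000 0.6987]  S=[0.3510 0.0719; 0.0719 0.4604]  K=[0.8125 0.1017; 0.2077 0.4974]  nu=[-0.4174, 3.5155]  x^+=[-0.7468, -0.7063]  P^+=[0.1571 0.0376; 0.0376 0.2053]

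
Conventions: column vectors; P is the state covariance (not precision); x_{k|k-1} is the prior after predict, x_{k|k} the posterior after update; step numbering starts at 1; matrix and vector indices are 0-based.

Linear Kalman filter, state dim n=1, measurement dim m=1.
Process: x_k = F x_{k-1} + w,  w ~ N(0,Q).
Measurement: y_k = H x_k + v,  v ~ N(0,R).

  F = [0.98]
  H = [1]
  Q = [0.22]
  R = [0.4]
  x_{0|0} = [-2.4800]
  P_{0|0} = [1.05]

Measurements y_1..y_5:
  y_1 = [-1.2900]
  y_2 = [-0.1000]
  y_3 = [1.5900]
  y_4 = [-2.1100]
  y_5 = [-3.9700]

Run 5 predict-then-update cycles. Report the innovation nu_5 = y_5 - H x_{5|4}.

innov = [-3.1377]

step 1: x^-=[-2.4304]  P^-=[1.2284]  S=[1.6284]  K=[0.7544]  nu=[1.1404]  x^+=[-1.5701]  P^+=[0.3017]
step 2: x^-=[-1.5387]  P^-=[0.5098]  S=[0.9098]  K=[0.5603]  nu=[1.4387]  x^+=[-0.7325]  P^+=[0.2241]
step 3: x^-=[-0.7179]  P^-=[0.4353]  S=[0.8353]  K=[0.5211]  nu=[2.3079]  x^+=[0.4848]  P^+=[0.2084]
step 4: x^-=[0.4751]  P^-=[0.4202]  S=[0.8202]  K=[0.5123]  nu=[-2.5851]  x^+=[-0.8493]  P^+=[0.2049]
step 5: x^-=[-0.8323]  P^-=[0.4168]  S=[0.8168]  K=[0.5103]  nu=[-3.1377]  x^+=[-2.4334]  P^+=[0.2041]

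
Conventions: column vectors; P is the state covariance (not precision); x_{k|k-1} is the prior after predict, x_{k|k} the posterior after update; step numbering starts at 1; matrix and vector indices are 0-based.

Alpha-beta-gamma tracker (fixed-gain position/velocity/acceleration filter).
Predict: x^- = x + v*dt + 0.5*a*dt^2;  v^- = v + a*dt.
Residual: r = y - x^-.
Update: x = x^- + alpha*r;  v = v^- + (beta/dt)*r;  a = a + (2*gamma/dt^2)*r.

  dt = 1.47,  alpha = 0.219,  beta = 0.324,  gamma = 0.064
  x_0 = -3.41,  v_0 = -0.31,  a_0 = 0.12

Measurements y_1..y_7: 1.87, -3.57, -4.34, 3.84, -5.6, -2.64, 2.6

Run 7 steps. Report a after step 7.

step 1: x_pred=-3.7360  r=5.6060  x^+=-2.5083  v^+=1.1020  a^+=0.4521
step 2: x_pred=-0.3999  r=-3.1701  x^+=-1.0942  v^+=1.0679  a^+=0.2643
step 3: x_pred=0.7611  r=-5.1011  x^+=-0.3560  v^+=0.3320  a^+=-0.0379
step 4: x_pred=0.0912  r=3.7488  x^+=0.9122  v^+=1.1026  a^+=0.1842
step 5: x_pred=2.7320  r=-8.3320  x^+=0.9073  v^+=-0.4631  a^+=-0.3094
step 6: x_pred=-0.1076  r=-2.5324  x^+=-0.6622  v^+=-1.4760  a^+=-0.4594
step 7: x_pred=-3.3282  r=5.9282  x^+=-2.0299  v^+=-0.8446  a^+=-0.1082

a_post = -0.1082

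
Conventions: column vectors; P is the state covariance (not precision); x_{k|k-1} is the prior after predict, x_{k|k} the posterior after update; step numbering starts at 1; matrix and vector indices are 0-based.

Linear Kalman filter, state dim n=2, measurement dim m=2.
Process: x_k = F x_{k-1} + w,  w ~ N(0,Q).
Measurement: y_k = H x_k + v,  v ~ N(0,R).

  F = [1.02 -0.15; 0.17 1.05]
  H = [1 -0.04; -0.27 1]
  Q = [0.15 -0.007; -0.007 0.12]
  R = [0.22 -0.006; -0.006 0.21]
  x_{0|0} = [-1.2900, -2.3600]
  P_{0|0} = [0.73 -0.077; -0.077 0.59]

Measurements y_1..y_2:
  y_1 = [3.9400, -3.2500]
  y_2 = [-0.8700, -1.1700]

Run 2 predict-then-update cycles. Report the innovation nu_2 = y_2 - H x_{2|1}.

innov = [-4.3024, 1.9408]

step 1: x^-=[-0.9618, -2.6973]  P^-=[0.9463 -0.0538; -0.0538 0.7641]  S=[1.1719 -0.3465; -0.3465 1.0721]  K=[0.8006 -0.0298; 0.1578 0.7772]  nu=[4.7939, -0.8124]  x^+=[2.9003, -2.5723]  P^+=[0.1778 0.0369; 0.0369 0.1722]
step 2: x^-=[3.3441, -2.2079]  P^-=[0.3275 0.0353; 0.0353 0.3282]  S=[0.5452 -0.0719; -0.0719 0.5430]  K=[0.5956 -0.0190; 0.1201 0.6028]  nu=[-4.3024, 1.9408]  x^+=[0.7446, -1.5549]  P^+=[0.1323 0.0282; 0.0282 0.1335]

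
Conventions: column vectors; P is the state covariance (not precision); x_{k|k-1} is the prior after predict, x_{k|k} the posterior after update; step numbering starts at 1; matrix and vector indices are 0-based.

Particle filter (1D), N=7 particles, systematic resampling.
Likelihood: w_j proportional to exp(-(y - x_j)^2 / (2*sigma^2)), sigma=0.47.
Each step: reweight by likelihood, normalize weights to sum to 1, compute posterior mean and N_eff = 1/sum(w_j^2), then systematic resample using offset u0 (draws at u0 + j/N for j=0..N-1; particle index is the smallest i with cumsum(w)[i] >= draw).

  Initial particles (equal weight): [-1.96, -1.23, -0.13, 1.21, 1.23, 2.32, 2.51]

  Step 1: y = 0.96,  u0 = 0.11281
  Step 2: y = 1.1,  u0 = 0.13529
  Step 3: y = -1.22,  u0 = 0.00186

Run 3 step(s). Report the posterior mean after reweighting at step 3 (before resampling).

post_mean = 1.2203

step 1: w=[0.0000, 0.0000, 0.0377, 0.4813, 0.4701, 0.0084, 0.0024]  mean=1.1814  Neff=2.2016  idx=[3, 3, 3, 4, 4, 4, 4]
step 2: w=[0.1437, 0.1437, 0.1437, 0.1422, 0.1422, 0.1422, 0.1422]  mean=1.2214  Neff=6.9998  idx=[0, 1, 2, 3, 4, 5, 6]
step 3: w=[0.1611, 0.1611, 0.1611, 0.1292, 0.1292, 0.1292, 0.1292]  mean=1.2203  Neff=6.9154  idx=[0, 0, 1, 2, 3, 4, 5]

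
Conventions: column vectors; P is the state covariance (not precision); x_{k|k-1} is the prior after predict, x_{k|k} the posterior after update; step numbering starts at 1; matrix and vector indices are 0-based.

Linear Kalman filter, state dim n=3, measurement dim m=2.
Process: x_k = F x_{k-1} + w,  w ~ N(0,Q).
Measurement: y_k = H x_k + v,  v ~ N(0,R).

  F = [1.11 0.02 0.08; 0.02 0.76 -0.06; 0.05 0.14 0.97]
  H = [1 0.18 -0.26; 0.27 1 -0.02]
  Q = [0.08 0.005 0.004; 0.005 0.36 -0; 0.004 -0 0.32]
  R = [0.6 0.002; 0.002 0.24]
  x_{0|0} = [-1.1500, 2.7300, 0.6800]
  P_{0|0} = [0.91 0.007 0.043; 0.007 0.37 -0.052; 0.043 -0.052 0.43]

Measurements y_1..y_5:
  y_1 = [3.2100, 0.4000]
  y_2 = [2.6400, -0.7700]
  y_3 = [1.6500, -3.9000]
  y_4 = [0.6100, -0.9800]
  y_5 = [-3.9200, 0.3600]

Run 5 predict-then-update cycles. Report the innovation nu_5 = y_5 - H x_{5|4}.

step 1: x^-=[-1.1675, 2.0110, 0.9843]  P^-=[1.2119 0.0288 0.1349; 0.0288 0.5805 -0.0217; 0.1349 -0.0217 0.7243]  S=[1.8219 0.4612; 0.4612 0.9241]  K=[0.6318 0.0670; -0.0973 0.6856; -0.0361 0.0183]  nu=[4.2714, -1.2761]  x^+=[1.4458, 0.7204, 0.8067]  P^+=[0.4414 -0.0984 0.1711; -0.0984 0.1904 -0.0274; 0.1711 -0.0274 0.7222]
step 2: x^-=[1.6837, 0.5280, 0.9557]  P^-=[0.6545 -0.0816 0.2537; -0.0816 0.4718 -0.0425; 0.2537 -0.0425 1.0121]  S=[1.1809 0.1717; 0.1717 0.7149]  K=[0.4846 0.0096; -0.0823 0.6502; -0.0162 0.0119]  nu=[1.1097, -1.7335]  x^+=[2.2048, -0.6905, 0.9171]  P^+=[0.3756 -0.0929 0.2619; -0.0929 0.1800 -0.0477; 0.2619 -0.0477 1.0118]
step 3: x^-=[2.5069, -0.5357, 0.9031]  P^-=[0.5915 -0.0871 0.3710; -0.0871 0.4687 -0.0736; 0.3710 -0.0736 1.2876]  S=[1.0764 0.1474; 0.1474 0.7042]  K=[0.4455 -0.0006; -0.0737 0.6496; 0.0218 -0.0034]  nu=[-0.5256, -4.0231]  x^+=[2.2752, -3.1105, 0.9053]  P^+=[0.3780 -0.0941 0.3607; -0.0941 0.1797 -0.0724; 0.3607 -0.0724 1.2871]
step 4: x^-=[2.5357, -2.3728, 0.5565]  P^-=[0.6137 -0.0972 0.4983; -0.0972 0.4715 -0.1061; 0.4983 -0.1061 1.5495]  S=[1.0496 0.1417; 0.1417 0.7032]  K=[0.4455 -0.0066; -0.0734 0.6509; 0.0752 -0.0188]  nu=[-1.3539, 0.7193]  x^+=[1.9278, -1.8052, 0.4410]  P^+=[0.4062 -0.1011 0.4643; -0.1011 0.1814 -0.0988; 0.4643 -0.0988 1.5437]
step 5: x^-=[2.1390, -1.3599, 0.2715]  P^-=[0.6681 -0.1120 0.6297; -0.1120 0.4753 -0.1387; 0.6297 -0.1387 1.7938]  S=[1.0499 0.1396; 0.1396 0.7030]  K=[0.4628 -0.0125; -0.0776 0.6525; 0.1363 -0.0335]  nu=[-5.7436, 1.1478]  x^+=[-0.5337, -0.1654, -0.5496]  P^+=[0.4447 -0.1108 0.5656; -0.1108 0.1839 -0.1250; 0.5656 -0.1250 1.7748]

innov = [-5.7436, 1.1478]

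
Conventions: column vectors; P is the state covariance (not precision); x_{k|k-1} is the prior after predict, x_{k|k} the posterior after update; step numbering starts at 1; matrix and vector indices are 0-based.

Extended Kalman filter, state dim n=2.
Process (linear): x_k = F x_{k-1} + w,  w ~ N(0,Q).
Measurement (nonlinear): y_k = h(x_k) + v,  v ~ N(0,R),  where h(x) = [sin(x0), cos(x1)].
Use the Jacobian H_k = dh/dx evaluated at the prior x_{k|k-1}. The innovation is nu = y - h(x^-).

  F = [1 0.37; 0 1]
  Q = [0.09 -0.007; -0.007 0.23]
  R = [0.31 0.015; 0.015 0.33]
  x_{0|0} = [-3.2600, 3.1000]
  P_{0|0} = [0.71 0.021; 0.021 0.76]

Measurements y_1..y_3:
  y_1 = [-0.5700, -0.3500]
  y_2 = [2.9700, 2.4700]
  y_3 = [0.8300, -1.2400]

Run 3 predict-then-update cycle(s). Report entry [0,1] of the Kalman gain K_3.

K[0,1] = -0.5417

step 1: x^-=[-2.1130, 3.1000]  P^-=[0.9196 0.2952; 0.2952 0.9900]  H_jac=[-0.5160 0.0000; 0.0000 -0.0416]  S=[0.5549 0.0213; 0.0213 0.3317]  K=[-0.8559 0.0180; -0.2704 -0.1067]  nu=[0.2866, 0.6491]  x^+=[-2.3466, 2.9532]  P^+=[0.5137 0.1656; 0.1656 0.9444]
step 2: x^-=[-1.2539, 2.9532]  P^-=[0.8555 0.5080; 0.5080 1.1744]  H_jac=[0.3116 0.0000; 0.0000 -0.1872]  S=[0.3931 -0.0146; -0.0146 0.3712]  K=[0.6697 -0.2298; 0.3812 -0.5774]  nu=[3.9202, 3.4523]  x^+=[0.5779, 2.4544]  P^+=[0.6551 0.3514; 0.3514 0.9871]
step 3: x^-=[1.4860, 2.4544]  P^-=[1.1403 0.7097; 0.7097 1.2171]  H_jac=[0.0847 0.0000; 0.0000 -0.6344]  S=[0.3182 -0.0231; -0.0231 0.8198]  K=[0.2642 -0.5417; 0.1207 -0.9384]  nu=[-0.1664, -0.4670]  x^+=[1.6950, 2.8725]  P^+=[0.8709 0.2755; 0.2755 0.4853]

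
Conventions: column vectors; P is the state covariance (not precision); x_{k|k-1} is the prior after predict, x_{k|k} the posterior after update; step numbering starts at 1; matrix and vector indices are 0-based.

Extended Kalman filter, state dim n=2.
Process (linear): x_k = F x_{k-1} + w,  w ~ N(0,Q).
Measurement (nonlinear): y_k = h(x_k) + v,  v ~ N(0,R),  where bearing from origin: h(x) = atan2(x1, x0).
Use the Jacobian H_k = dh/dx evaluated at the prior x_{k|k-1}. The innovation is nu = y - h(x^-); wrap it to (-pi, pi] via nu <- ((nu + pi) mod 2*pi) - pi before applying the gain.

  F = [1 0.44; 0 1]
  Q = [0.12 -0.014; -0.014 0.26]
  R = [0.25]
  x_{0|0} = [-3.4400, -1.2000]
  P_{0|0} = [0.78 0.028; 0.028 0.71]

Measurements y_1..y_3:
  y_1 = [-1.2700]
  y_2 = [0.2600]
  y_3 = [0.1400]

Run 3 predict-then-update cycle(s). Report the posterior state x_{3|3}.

x_post = [-6.0716, -4.4950]

step 1: x^-=[-3.9680, -1.2000]  P^-=[1.0621 0.3264; 0.3264 0.9700]  H_jac=[0.0698 -0.2309]  S=[0.2964]  K=[-0.0041; -0.6788]  nu=[1.5779]  x^+=[-3.9744, -2.2711]  P^+=[1.0621 0.3256; 0.3256 0.8334]
step 2: x^-=[-4.9737, -2.2711]  P^-=[1.6300 0.6783; 0.6783 1.0934]  H_jac=[0.0760 -0.1664]  S=[0.2725]  K=[0.0403; -0.4784]  nu=[2.9732]  x^+=[-4.8539, -3.6936]  P^+=[1.6295 0.6835; 0.6835 1.0311]
step 3: x^-=[-6.4791, -3.6936]  P^-=[2.5507 1.1232; 1.1232 1.2911]  H_jac=[0.0664 -0.1165]  S=[0.2614]  K=[0.1474; -0.2900]  nu=[2.7635]  x^+=[-6.0716, -4.4950]  P^+=[2.5450 1.1344; 1.1344 1.2691]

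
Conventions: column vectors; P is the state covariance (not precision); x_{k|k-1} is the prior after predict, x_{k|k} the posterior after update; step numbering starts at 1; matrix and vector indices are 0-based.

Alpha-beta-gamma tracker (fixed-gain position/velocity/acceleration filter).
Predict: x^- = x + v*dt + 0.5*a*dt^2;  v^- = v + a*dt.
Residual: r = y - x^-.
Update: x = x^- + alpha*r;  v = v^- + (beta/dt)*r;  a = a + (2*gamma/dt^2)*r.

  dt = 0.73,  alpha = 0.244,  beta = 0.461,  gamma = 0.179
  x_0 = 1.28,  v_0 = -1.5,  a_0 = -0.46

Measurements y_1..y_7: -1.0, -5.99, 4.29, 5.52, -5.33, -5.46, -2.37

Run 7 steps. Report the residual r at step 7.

resid = -7.6283

step 1: x_pred=0.0624  r=-1.0624  x^+=-0.1968  v^+=-2.5067  a^+=-1.1737
step 2: x_pred=-2.3395  r=-3.6505  x^+=-3.2302  v^+=-5.6689  a^+=-3.6262
step 3: x_pred=-8.3347  r=12.6247  x^+=-5.2543  v^+=-0.3434  a^+=4.8551
step 4: x_pred=-4.2113  r=9.7313  x^+=-1.8369  v^+=9.3462  a^+=11.3925
step 5: x_pred=8.0213  r=-13.3513  x^+=4.7636  v^+=9.2312  a^+=2.4231
step 6: x_pred=12.1481  r=-17.6081  x^+=7.8517  v^+=-0.1195  a^+=-9.4059
step 7: x_pred=5.2583  r=-7.6283  x^+=3.3970  v^+=-11.8031  a^+=-14.5305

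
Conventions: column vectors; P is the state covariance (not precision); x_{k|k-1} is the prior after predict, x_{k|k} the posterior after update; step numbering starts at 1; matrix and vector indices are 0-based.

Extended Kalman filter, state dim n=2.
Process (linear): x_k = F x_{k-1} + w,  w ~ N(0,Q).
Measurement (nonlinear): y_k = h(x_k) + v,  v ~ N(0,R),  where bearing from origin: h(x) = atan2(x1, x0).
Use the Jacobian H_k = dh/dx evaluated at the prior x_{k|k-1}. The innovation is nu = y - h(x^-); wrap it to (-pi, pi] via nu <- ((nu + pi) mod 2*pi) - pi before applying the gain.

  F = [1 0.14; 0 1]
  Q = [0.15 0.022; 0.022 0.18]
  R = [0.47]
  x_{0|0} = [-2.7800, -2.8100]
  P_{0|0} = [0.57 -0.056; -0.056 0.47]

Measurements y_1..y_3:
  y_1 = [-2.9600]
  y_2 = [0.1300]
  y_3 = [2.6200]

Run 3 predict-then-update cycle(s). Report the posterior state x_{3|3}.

step 1: x^-=[-3.1734, -2.8100]  P^-=[0.7135 0.0318; 0.0318 0.6500]  H_jac=[0.1564 -0.1766]  S=[0.5060]  K=[0.2095; -0.2171]  nu=[-0.5431]  x^+=[-3.2872, -2.6921]  P^+=[0.6913 0.0548; 0.0548 0.6262]
step 2: x^-=[-3.6641, -2.6921]  P^-=[0.8690 0.1645; 0.1645 0.8062]  H_jac=[0.1302 -0.1772]  S=[0.5025]  K=[0.1672; -0.2417]  nu=[2.6379]  x^+=[-3.2230, -3.3298]  P^+=[0.8549 0.1848; 0.1848 0.7768]
step 3: x^-=[-3.6892, -3.3298]  P^-=[1.0719 0.3155; 0.3155 0.9568]  H_jac=[0.1348 -0.1494]  S=[0.4981]  K=[0.1955; -0.2015]  nu=[-1.2558]  x^+=[-3.9347, -3.0767]  P^+=[1.0528 0.3352; 0.3352 0.9366]

x_post = [-3.9347, -3.0767]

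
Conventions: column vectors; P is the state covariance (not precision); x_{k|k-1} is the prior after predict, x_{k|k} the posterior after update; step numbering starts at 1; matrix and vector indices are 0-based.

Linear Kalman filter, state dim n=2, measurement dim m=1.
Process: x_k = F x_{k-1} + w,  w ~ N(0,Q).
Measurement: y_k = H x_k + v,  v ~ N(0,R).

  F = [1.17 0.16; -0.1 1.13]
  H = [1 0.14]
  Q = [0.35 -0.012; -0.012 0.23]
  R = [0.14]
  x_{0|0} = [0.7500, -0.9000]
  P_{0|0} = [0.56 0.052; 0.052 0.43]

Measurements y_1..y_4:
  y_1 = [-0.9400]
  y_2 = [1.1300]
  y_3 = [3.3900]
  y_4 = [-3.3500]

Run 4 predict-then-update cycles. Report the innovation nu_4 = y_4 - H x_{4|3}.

innov = [-6.6141]

step 1: x^-=[0.7335, -1.0920]  P^-=[1.1471 0.0681; 0.0681 0.7729]  S=[1.3213]  K=[0.8754; 0.1335]  nu=[-1.5206]  x^+=[-0.5976, -1.2950]  P^+=[0.1346 -0.0862; -0.0862 0.7494]
step 2: x^-=[-0.9064, -1.4035]  P^-=[0.5212 -0.0049; -0.0049 1.2077]  S=[0.6835]  K=[0.7615; 0.2402]  nu=[2.2329]  x^+=[0.7940, -0.8671]  P^+=[0.1248 -0.1299; -0.1299 1.1683]
step 3: x^-=[0.7903, -1.0593]  P^-=[0.5021 0.0149; 0.0149 1.7524]  S=[0.6806]  K=[0.7408; 0.3824]  nu=[2.7480]  x^+=[2.8259, -0.0085]  P^+=[0.1286 -0.1779; -0.1779 1.6529]
step 4: x^-=[3.3050, -0.2922]  P^-=[0.5018 0.0395; 0.0395 2.3820]  S=[0.6995]  K=[0.7252; 0.5332]  nu=[-6.6141]  x^+=[-1.4917, -3.8186]  P^+=[0.1339 -0.2310; -0.2310 2.1832]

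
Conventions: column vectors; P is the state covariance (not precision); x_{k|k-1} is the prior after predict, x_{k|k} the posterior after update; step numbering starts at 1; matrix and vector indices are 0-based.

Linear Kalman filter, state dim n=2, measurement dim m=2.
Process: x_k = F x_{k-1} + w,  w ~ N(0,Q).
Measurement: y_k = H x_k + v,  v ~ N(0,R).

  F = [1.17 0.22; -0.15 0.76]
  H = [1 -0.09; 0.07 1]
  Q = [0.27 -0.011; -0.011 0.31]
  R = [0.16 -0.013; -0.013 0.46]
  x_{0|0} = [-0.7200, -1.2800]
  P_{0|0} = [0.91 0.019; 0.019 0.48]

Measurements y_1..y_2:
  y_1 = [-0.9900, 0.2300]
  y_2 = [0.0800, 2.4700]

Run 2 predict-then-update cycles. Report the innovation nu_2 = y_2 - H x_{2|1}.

innov = [1.2986, 2.5636]

step 1: x^-=[-1.1240, -0.8648]  P^-=[1.5487 -0.0742; -0.0742 0.6034]  S=[1.7270 -0.0326; -0.0326 1.0606]  K=[0.9018 0.0600; -0.0638 0.5621]  nu=[0.0562, 1.1735]  x^+=[-1.0029, -0.2088]  P^+=[0.1440 0.0058; 0.0058 0.2590]
step 2: x^-=[-1.2194, -0.0083]  P^-=[0.4827 0.0120; 0.0120 0.4615]  S=[0.6443 -0.0088; -0.0088 0.9255]  K=[0.7483 0.0566; -0.0390 0.4992]  nu=[1.2986, 2.5636]  x^+=[-0.1025, 1.2207]  P^+=[0.1197 0.0079; 0.0079 0.2296]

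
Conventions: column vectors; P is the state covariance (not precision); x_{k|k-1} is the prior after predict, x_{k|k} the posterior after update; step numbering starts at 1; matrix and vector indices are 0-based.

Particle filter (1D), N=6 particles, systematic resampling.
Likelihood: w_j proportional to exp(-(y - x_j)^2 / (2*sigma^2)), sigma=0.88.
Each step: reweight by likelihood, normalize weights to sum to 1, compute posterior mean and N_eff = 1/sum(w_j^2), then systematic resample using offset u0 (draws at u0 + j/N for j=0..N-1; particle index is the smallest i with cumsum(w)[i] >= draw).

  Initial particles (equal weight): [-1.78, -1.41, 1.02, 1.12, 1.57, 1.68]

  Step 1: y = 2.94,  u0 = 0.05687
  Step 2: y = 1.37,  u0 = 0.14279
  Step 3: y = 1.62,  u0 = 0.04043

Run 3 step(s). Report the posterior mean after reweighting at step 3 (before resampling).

step 1: w=[0.0000, 0.0000, 0.1068, 0.1359, 0.3434, 0.4139]  mean=1.4956  Neff=3.1336  idx=[2, 3, 4, 4, 5, 5]
step 2: w=[0.1617, 0.1681, 0.1706, 0.1706, 0.1645, 0.1645]  mean=1.4416  Neff=5.9976  idx=[0, 1, 2, 3, 4, 5]
step 3: w=[0.1406, 0.1510, 0.1772, 0.1772, 0.1770, 0.1770]  mean=1.4636  Neff=5.9515  idx=[0, 1, 2, 3, 4, 5]

post_mean = 1.4636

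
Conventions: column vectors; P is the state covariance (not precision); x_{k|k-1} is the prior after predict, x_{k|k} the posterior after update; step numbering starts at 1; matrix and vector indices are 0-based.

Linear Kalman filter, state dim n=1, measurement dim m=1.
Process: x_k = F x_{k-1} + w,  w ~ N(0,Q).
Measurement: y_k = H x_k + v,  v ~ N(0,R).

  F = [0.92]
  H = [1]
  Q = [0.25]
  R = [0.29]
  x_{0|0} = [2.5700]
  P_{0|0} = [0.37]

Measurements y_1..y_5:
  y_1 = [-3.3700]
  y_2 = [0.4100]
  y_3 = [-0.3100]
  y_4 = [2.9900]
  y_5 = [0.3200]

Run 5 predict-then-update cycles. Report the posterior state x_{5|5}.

x_post = [0.8113]

step 1: x^-=[2.3644]  P^-=[0.5632]  S=[0.8532]  K=[0.6601]  nu=[-5.7344]  x^+=[-1.4208]  P^+=[0.1914]
step 2: x^-=[-1.3072]  P^-=[0.4120]  S=[0.7020]  K=[0.5869]  nu=[1.7172]  x^+=[-0.2993]  P^+=[0.1702]
step 3: x^-=[-0.2754]  P^-=[0.3941]  S=[0.6841]  K=[0.5761]  nu=[-0.0346]  x^+=[-0.2953]  P^+=[0.1671]
step 4: x^-=[-0.2717]  P^-=[0.3914]  S=[0.6814]  K=[0.5744]  nu=[3.2617]  x^+=[1.6018]  P^+=[0.1666]
step 5: x^-=[1.4737]  P^-=[0.3910]  S=[0.6810]  K=[0.5741]  nu=[-1.1537]  x^+=[0.8113]  P^+=[0.1665]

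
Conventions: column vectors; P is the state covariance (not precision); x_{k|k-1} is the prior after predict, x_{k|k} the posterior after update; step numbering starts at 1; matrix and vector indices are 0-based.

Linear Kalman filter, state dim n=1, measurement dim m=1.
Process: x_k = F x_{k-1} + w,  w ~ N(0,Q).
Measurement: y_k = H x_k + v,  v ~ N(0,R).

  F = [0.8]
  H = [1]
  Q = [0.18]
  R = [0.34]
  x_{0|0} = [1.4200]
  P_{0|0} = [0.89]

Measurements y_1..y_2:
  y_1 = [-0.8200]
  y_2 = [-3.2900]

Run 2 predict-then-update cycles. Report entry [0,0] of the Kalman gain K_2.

K[0,0] = 0.4923

step 1: x^-=[1.1360]  P^-=[0.7496]  S=[1.0896]  K=[0.6880]  nu=[-1.9560]  x^+=[-0.2096]  P^+=[0.2339]
step 2: x^-=[-0.1677]  P^-=[0.3297]  S=[0.6697]  K=[0.4923]  nu=[-3.1223]  x^+=[-1.7048]  P^+=[0.1674]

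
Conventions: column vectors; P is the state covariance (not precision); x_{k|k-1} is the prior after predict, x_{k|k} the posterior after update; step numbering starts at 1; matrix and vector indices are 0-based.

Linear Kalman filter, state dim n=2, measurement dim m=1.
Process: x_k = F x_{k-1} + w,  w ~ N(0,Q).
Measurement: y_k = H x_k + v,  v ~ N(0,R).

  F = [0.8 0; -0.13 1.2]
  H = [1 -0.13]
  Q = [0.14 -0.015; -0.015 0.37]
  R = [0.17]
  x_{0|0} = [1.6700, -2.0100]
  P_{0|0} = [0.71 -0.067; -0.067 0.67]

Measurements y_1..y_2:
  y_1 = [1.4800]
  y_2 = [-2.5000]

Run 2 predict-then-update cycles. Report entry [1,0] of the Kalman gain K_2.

K[1,0] = -0.5166

step 1: x^-=[1.3360, -2.6291]  P^-=[0.5944 -0.1532; -0.1532 1.3677]  S=[0.8273]  K=[0.7425; -0.4000]  nu=[-0.1978]  x^+=[1.1891, -2.5500]  P^+=[0.1383 0.0926; 0.0926 1.2353]
step 2: x^-=[0.9513, -3.2146]  P^-=[0.2285 0.0595; 0.0595 2.1223]  S=[0.4189]  K=[0.5270; -0.5166]  nu=[-3.8692]  x^+=[-1.0878, -1.2157]  P^+=[0.1122 0.1735; 0.1735 2.0105]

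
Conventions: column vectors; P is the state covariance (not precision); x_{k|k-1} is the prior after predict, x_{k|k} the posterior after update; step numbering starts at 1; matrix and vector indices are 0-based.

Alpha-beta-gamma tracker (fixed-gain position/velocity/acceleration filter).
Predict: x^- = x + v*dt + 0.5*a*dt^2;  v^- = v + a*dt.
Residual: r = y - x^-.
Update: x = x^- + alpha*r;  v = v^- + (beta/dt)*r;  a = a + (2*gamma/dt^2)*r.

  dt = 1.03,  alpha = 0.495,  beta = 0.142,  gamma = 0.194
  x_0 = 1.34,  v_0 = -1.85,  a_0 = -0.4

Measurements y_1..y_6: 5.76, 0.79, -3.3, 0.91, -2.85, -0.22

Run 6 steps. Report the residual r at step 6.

resid = 2.4355

step 1: x_pred=-0.7777  r=6.5377  x^+=2.4585  v^+=-1.3607  a^+=1.9910
step 2: x_pred=2.1131  r=-1.3231  x^+=1.4582  v^+=0.5076  a^+=1.5071
step 3: x_pred=2.7805  r=-6.0805  x^+=-0.2294  v^+=1.2217  a^+=-0.7167
step 4: x_pred=0.6488  r=0.2612  x^+=0.7781  v^+=0.5195  a^+=-0.6212
step 5: x_pred=0.9837  r=-3.8337  x^+=-0.9140  v^+=-0.6488  a^+=-2.0233
step 6: x_pred=-2.6555  r=2.4355  x^+=-1.4499  v^+=-2.3970  a^+=-1.1325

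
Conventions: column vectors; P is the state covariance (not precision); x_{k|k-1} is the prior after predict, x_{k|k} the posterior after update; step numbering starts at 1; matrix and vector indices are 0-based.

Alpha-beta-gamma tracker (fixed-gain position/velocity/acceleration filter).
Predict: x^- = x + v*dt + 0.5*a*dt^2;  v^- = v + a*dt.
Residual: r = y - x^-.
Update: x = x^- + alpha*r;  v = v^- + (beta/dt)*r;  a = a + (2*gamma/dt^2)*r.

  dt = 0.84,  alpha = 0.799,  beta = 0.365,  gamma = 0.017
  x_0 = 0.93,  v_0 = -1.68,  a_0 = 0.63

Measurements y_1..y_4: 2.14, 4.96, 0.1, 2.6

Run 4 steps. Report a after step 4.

a_post = 0.6535

step 1: x_pred=-0.2589  r=2.3989  x^+=1.6578  v^+=-0.1084  a^+=0.7456
step 2: x_pred=1.8298  r=3.1302  x^+=4.3308  v^+=1.8780  a^+=0.8964
step 3: x_pred=6.2246  r=-6.1246  x^+=1.3311  v^+=-0.0303  a^+=0.6013
step 4: x_pred=1.5178  r=1.0822  x^+=2.3825  v^+=0.9451  a^+=0.6535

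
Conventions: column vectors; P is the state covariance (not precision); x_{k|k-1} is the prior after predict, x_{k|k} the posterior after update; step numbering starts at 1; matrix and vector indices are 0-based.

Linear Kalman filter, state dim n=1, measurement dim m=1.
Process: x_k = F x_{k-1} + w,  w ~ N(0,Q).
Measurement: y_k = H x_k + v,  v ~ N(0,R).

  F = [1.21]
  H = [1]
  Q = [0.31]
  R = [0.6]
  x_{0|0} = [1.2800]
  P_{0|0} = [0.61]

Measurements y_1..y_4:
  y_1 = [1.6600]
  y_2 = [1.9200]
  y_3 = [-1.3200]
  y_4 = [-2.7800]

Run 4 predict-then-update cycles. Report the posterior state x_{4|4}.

x_post = [-1.4988]

step 1: x^-=[1.5488]  P^-=[1.2031]  S=[1.8031]  K=[0.6672]  nu=[0.1112]  x^+=[1.6230]  P^+=[0.4003]
step 2: x^-=[1.9638]  P^-=[0.8961]  S=[1.4961]  K=[0.5990]  nu=[-0.0438]  x^+=[1.9376]  P^+=[0.3594]
step 3: x^-=[2.3445]  P^-=[0.8362]  S=[1.4362]  K=[0.5822]  nu=[-3.6645]  x^+=[0.2109]  P^+=[0.3493]
step 4: x^-=[0.2552]  P^-=[0.8215]  S=[1.4215]  K=[0.5779]  nu=[-3.0352]  x^+=[-1.4988]  P^+=[0.3467]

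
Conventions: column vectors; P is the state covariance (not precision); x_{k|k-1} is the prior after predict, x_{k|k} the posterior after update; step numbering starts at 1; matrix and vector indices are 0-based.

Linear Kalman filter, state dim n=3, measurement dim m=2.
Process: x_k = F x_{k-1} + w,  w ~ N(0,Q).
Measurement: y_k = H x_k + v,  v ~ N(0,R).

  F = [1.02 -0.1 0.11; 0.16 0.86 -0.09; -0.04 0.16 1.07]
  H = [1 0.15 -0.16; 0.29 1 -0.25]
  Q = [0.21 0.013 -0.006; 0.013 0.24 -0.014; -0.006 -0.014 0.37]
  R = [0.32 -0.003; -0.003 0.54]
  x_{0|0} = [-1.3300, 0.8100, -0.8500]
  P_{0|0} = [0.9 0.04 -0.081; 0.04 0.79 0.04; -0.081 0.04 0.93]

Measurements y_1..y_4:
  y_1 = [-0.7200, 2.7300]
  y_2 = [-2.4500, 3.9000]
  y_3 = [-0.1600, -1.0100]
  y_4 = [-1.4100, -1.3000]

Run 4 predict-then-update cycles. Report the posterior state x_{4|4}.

step 1: x^-=[-1.5311, 0.5603, -0.7267]  P^-=[1.1383 0.1273 -0.0308; 0.1273 0.8620 0.0211; -0.0308 0.0211 1.4765]  S=[1.5625 0.6533; 0.6533 1.6578]  K=[0.7502 -0.0150; -0.0758 0.5689; -0.0944 -0.1781]  nu=[0.6108, 2.4320]  x^+=[-1.1095, 1.8977, -1.2176]  P^+=[0.2734 -0.0492 0.1618; -0.0492 0.3728 0.2042; 0.1618 0.2042 1.3880]
step 2: x^-=[-1.4554, 1.5641, -0.9548]  P^-=[0.5568 -0.0214 0.2896; -0.0214 0.4841 0.1155; 0.2896 0.1155 2.0258]  S=[0.8349 0.1811; 0.1811 1.0854]  K=[0.6163 -0.0405; -0.0525 0.4225; 0.0423 -0.2898]  nu=[-1.3820, 2.5193]  x^+=[-2.4092, 2.7009, -1.7434]  P^+=[0.2469 -0.0234 0.2878; -0.0234 0.2961 0.2443; 0.2878 0.2443 1.9376]
step 3: x^-=[-2.9193, 2.0942, -1.3369]  P^-=[0.5573 -0.0075 0.4943; -0.0075 0.4285 0.1104; 0.4943 0.1104 2.6557]  S=[0.7891 0.1529; 0.1529 1.0501]  K=[0.6163 -0.0607; -0.0248 0.3833; 0.1900 -0.4183]  nu=[2.2312, -2.5918]  x^+=[-1.3869, 1.0455, 0.1711]  P^+=[0.2651 -0.0074 0.4164; -0.0074 0.2766 0.2697; 0.4164 0.2697 2.4678]
step 4: x^-=[-1.5004, 0.6618, 0.4058]  P^-=[0.6075 -0.0013 0.6965; -0.0013 0.4156 0.1019; 0.6965 0.1019 3.2597]  S=[0.7921 0.1380; 0.1380 1.0577]  K=[0.6404 -0.0828; -0.0079 0.3695; 0.3319 -0.5264]  nu=[0.0560, -1.4253]  x^+=[-1.3464, 0.1347, 1.1747]  P^+=[0.2900 0.0023 0.5323; 0.0023 0.2719 0.2922; 0.5323 0.2922 2.9275]

x_post = [-1.3464, 0.1347, 1.1747]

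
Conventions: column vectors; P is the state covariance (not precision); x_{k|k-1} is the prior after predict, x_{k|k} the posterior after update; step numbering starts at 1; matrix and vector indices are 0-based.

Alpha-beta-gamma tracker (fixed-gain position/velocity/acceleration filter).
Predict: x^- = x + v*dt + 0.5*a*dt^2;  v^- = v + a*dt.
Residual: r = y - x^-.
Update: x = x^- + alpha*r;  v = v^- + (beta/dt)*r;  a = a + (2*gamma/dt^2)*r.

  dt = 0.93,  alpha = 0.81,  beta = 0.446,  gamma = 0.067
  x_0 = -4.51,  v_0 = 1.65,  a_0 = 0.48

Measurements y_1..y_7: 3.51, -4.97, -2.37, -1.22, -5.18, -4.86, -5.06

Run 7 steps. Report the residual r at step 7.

step 1: x_pred=-2.7679  r=6.2779  x^+=2.3172  v^+=5.1071  a^+=1.4526
step 2: x_pred=7.6950  r=-12.6650  x^+=-2.5637  v^+=0.3843  a^+=-0.5096
step 3: x_pred=-2.4266  r=0.0566  x^+=-2.3808  v^+=-0.0624  a^+=-0.5008
step 4: x_pred=-2.6554  r=1.4354  x^+=-1.4927  v^+=0.1602  a^+=-0.2784
step 5: x_pred=-1.4641  r=-3.7159  x^+=-4.4740  v^+=-1.8807  a^+=-0.8541
step 6: x_pred=-6.5924  r=1.7324  x^+=-5.1892  v^+=-1.8442  a^+=-0.5857
step 7: x_pred=-7.1576  r=2.0976  x^+=-5.4585  v^+=-1.3830  a^+=-0.2607

resid = 2.0976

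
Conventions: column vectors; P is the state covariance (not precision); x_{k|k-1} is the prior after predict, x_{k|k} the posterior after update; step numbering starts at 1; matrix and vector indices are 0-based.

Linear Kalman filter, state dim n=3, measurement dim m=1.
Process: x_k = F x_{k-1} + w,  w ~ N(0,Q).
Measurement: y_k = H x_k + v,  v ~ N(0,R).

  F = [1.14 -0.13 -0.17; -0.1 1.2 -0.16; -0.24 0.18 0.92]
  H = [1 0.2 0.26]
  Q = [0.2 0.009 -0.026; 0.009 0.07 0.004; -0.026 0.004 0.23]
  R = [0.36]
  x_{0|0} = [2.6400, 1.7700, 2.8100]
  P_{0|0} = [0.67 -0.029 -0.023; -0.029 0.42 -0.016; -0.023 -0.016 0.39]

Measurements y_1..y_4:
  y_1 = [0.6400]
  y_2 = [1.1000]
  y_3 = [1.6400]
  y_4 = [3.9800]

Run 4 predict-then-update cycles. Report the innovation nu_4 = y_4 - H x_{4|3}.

innov = [3.2826]

step 1: x^-=[2.3018, 1.4104, 2.2702]  P^-=[1.1059 -0.1556 -0.3096; -0.1556 0.7039 0.0463; -0.3096 0.0463 0.6197]  S=[1.3175]  K=[0.7547; -0.0021; -0.1057]  nu=[-2.5341]  x^+=[0.3894, 1.4158, 2.5381]  P^+=[0.3556 -0.1535 -0.2045; -0.1535 0.7038 0.0460; -0.2045 0.0460 0.6049]
step 2: x^-=[-0.1716, 1.2539, 2.4964]  P^-=[0.8183 -0.3115 -0.5004; -0.3115 1.1152 0.1829; -0.5004 0.1829 0.9041]  S=[0.9182]  K=[0.6816; -0.0445; -0.2491]  nu=[0.3718]  x^+=[0.0818, 1.2374, 2.4038]  P^+=[0.3917 -0.2836 -0.3445; -0.2836 1.1134 0.1727; -0.3445 0.1727 0.8471]
step 3: x^-=[-0.4763, 1.0921, 2.4146]  P^-=[0.9775 -0.5526 -0.7601; -0.5526 1.6896 0.4202; -0.7601 0.4202 1.2395]  S=[0.9163]  K=[0.7305; -0.1151; -0.3861]  nu=[1.2701]  x^+=[0.4515, 0.9459, 1.9243]  P^+=[0.4885 -0.4756 -0.5016; -0.4756 1.6775 0.3795; -0.5016 0.3795 1.1029]
step 4: x^-=[0.0647, 0.7820, 1.8322]  P^-=[1.2473 -0.9217 -1.0874; -0.9217 2.4710 0.7961; -1.0874 0.7961 1.6343]  S=[0.9653]  K=[0.8083; -0.2284; -0.5214]  nu=[3.2826]  x^+=[2.7179, 0.0321, 0.1208]  P^+=[0.6166 -0.7435 -0.6806; -0.7435 2.4207 0.6811; -0.6806 0.6811 1.3719]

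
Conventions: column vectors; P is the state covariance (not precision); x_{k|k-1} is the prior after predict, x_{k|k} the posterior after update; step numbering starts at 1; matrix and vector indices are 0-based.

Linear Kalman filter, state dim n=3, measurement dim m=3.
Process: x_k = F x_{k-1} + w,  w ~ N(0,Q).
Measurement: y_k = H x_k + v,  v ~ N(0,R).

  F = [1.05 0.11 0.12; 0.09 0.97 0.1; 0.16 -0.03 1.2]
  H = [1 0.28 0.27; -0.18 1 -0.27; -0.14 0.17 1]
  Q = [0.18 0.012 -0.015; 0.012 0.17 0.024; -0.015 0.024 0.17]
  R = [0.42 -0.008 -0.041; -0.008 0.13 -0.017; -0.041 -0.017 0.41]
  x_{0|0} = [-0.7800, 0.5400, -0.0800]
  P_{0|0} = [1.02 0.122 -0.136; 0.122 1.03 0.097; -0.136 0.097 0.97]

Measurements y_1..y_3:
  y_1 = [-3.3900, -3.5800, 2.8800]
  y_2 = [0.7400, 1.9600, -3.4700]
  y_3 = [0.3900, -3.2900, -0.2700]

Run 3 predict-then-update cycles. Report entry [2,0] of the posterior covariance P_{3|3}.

P_post[2,0] = -0.0273

step 1: x^-=[-0.7692, 0.4456, -0.2370]  P^-=[1.3275 0.3520 0.1294; 0.3520 1.1948 0.2395; 0.1294 0.2395 1.5335]  S=[2.2561 0.3154 0.4927; 0.3154 1.2361 -0.0444; 0.4927 -0.0444 2.0324]  K=[0.7020 -0.1221 -0.1712; 0.1814 0.8227 0.1675; 0.1349 -0.1683 0.7292]  nu=[-2.6816, -4.2280, 2.9336]  x^+=[-2.6376, -3.0278, 2.2520]  P^+=[0.3120 0.0222 -0.0570; 0.0222 0.1150 0.0308; -0.0570 0.0308 0.2831]
step 2: x^-=[-2.8323, -2.9492, 2.3712]  P^-=[0.5210 0.0773 0.0086; 0.0773 0.2924 0.0912; 0.0086 0.0912 0.5614]  S=[1.0666 0.0276 0.0997; 0.0276 0.4039 -0.0331; 0.0997 -0.0331 1.0150]  K=[0.5231 -0.0908 -0.1048; 0.1435 0.6297 0.1346; 0.1256 -0.1166 0.5511]  nu=[3.7579, 5.0396, -5.7363]  x^+=[-0.7231, -0.0092, -0.9057]  P^+=[0.2289 0.0178 -0.0339; 0.0178 0.0887 0.0260; -0.0339 0.0260 0.2136]
step 3: x^-=[-0.8690, -0.1646, -1.2022]  P^-=[0.4328 0.0634 0.0137; 0.0634 0.2650 0.0791; 0.0137 0.0791 0.4685]  S=[0.9625 0.0254 0.0848; 0.0254 0.3789 -0.0248; 0.0848 -0.0248 0.9147]  K=[0.4818 -0.0859 -0.0865; 0.1376 0.6121 0.1299; 0.1265 -0.1066 0.5102]  nu=[1.6296, -3.6064, 0.8385]  x^+=[0.1535, -2.0389, -0.1838]  P^+=[0.2093 0.0167 -0.0273; 0.0167 0.0860 0.0249; -0.0273 0.0249 0.1977]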